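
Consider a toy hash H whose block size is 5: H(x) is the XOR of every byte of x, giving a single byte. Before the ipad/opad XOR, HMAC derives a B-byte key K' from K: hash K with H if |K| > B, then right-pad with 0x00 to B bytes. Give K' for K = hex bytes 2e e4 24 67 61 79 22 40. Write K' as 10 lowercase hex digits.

|K| = 8 > B = 5, so first hash the key.
H(K): XOR 2e⊕e4⊕24⊕67⊕61⊕79⊕22⊕40 = f3.
Zero-pad H(K) = f3 to 5 bytes: K' = f3 00 00 00 00.

f300000000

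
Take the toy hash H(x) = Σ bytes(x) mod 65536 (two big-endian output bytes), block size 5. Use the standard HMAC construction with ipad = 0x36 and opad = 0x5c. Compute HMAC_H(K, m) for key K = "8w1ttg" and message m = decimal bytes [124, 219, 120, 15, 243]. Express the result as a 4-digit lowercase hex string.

02a8

Key "8w1ttg" = 38 77 31 74 74 67 is 6 bytes > B = 5, so hash it first: H(key) = 02 2f, then zero-pad to 5 bytes: K' = 02 2f 00 00 00.
K' ⊕ ipad = 34 19 36 36 36.  K' ⊕ opad = 5e 73 5c 5c 5c.
Inner input = (K'⊕ipad) ∥ m = 34 19 36 36 36 ∥ 7c db 78 0f f3.
Inner hash: sum = 52+25+54+54+54+124+219+120+15+243 = 960 → 03 c0.
Outer input = (K'⊕opad) ∥ inner = 5e 73 5c 5c 5c ∥ 03 c0.
Outer hash (tag): sum = 94+115+92+92+92+3+192 = 680 → 02 a8.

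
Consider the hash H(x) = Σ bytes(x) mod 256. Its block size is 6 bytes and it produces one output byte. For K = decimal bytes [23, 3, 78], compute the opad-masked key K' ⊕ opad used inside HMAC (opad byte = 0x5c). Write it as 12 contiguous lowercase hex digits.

Key decimal bytes [23, 3, 78] = 17 03 4e is 3 bytes ≤ B = 6; zero-pad to 6 bytes: K' = 17 03 4e 00 00 00.
XOR each byte with 0x5c: 17⊕5c=4b, 03⊕5c=5f, 4e⊕5c=12, 00⊕5c=5c, 00⊕5c=5c, 00⊕5c=5c.

4b5f125c5c5c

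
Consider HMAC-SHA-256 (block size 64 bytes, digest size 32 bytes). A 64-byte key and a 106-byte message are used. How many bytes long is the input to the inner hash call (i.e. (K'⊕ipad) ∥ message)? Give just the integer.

Key is 64 ≤ 64 bytes, zero-padded: |K'| = 64.
Inner input = (K'⊕ipad) ∥ m → 64 + 106 = 170 bytes.

170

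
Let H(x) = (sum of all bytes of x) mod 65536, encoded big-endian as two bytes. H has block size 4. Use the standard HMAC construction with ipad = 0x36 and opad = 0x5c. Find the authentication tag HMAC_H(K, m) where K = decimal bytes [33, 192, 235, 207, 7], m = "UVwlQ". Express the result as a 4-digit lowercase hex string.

Key decimal bytes [33, 192, 235, 207, 7] = 21 c0 eb cf 07 is 5 bytes > B = 4, so hash it first: H(key) = 02 a2, then zero-pad to 4 bytes: K' = 02 a2 00 00.
K' ⊕ ipad = 34 94 36 36.  K' ⊕ opad = 5e fe 5c 5c.
Inner input = (K'⊕ipad) ∥ m = 34 94 36 36 ∥ 55 56 77 6c 51.
Inner hash: sum = 52+148+54+54+85+86+119+108+81 = 787 → 03 13.
Outer input = (K'⊕opad) ∥ inner = 5e fe 5c 5c ∥ 03 13.
Outer hash (tag): sum = 94+254+92+92+3+19 = 554 → 02 2a.

022a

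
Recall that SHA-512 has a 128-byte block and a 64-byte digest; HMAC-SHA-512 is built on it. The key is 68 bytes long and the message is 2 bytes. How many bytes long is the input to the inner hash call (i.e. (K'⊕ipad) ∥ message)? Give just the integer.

130

Key is 68 ≤ 128 bytes, zero-padded: |K'| = 128.
Inner input = (K'⊕ipad) ∥ m → 128 + 2 = 130 bytes.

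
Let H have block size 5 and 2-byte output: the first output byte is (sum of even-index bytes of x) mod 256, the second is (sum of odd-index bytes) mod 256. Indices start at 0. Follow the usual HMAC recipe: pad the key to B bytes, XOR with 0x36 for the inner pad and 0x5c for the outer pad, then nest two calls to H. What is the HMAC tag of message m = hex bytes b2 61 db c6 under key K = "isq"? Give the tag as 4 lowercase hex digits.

Key "isq" = 69 73 71 is 3 bytes ≤ B = 5; zero-pad to 5 bytes: K' = 69 73 71 00 00.
K' ⊕ ipad = 5f 45 47 36 36.  K' ⊕ opad = 35 2f 2d 5c 5c.
Inner input = (K'⊕ipad) ∥ m = 5f 45 47 36 36 ∥ b2 61 db c6.
Inner hash: even-index sum = 515 mod 256 = 3; odd-index sum = 520 mod 256 = 8 → 03 08.
Outer input = (K'⊕opad) ∥ inner = 35 2f 2d 5c 5c ∥ 03 08.
Outer hash (tag): even-index sum = 198 mod 256 = 198; odd-index sum = 142 mod 256 = 142 → c6 8e.

c68e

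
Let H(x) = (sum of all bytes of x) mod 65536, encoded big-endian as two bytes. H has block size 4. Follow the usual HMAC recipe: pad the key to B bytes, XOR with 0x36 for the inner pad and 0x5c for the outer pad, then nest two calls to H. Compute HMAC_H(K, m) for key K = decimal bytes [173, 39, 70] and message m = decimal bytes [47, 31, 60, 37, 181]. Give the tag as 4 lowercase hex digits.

Key decimal bytes [173, 39, 70] = ad 27 46 is 3 bytes ≤ B = 4; zero-pad to 4 bytes: K' = ad 27 46 00.
K' ⊕ ipad = 9b 11 70 36.  K' ⊕ opad = f1 7b 1a 5c.
Inner input = (K'⊕ipad) ∥ m = 9b 11 70 36 ∥ 2f 1f 3c 25 b5.
Inner hash: sum = 155+17+112+54+47+31+60+37+181 = 694 → 02 b6.
Outer input = (K'⊕opad) ∥ inner = f1 7b 1a 5c ∥ 02 b6.
Outer hash (tag): sum = 241+123+26+92+2+182 = 666 → 02 9a.

029a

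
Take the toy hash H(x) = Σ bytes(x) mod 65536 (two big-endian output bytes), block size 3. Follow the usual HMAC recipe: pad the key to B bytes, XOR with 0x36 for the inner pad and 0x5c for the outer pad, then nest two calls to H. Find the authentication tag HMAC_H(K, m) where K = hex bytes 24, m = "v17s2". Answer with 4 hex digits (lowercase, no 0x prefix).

Key hex bytes 24 is 1 byte ≤ B = 3; zero-pad to 3 bytes: K' = 24 00 00.
K' ⊕ ipad = 12 36 36.  K' ⊕ opad = 78 5c 5c.
Inner input = (K'⊕ipad) ∥ m = 12 36 36 ∥ 76 31 37 73 32.
Inner hash: sum = 18+54+54+118+49+55+115+50 = 513 → 02 01.
Outer input = (K'⊕opad) ∥ inner = 78 5c 5c ∥ 02 01.
Outer hash (tag): sum = 120+92+92+2+1 = 307 → 01 33.

0133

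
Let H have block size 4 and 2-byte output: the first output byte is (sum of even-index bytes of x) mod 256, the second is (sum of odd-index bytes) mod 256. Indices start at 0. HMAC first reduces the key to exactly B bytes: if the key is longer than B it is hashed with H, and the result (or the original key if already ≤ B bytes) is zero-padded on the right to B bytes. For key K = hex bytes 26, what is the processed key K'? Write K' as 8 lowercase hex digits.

Key hex bytes 26 is 1 byte ≤ B = 4; zero-pad to 4 bytes: K' = 26 00 00 00.

26000000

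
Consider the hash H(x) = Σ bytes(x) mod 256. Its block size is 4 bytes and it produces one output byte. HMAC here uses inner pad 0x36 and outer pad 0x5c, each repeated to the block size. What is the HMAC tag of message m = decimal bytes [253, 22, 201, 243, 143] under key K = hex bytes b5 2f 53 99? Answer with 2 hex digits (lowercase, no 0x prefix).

Key hex bytes b5 2f 53 99 is exactly B = 4 bytes: K' = b5 2f 53 99.
K' ⊕ ipad = 83 19 65 af.  K' ⊕ opad = e9 73 0f c5.
Inner input = (K'⊕ipad) ∥ m = 83 19 65 af ∥ fd 16 c9 f3 8f.
Inner hash: sum = 131+25+101+175+253+22+201+243+143 = 1294; mod 256 = 14 → 0e.
Outer input = (K'⊕opad) ∥ inner = e9 73 0f c5 ∥ 0e.
Outer hash (tag): sum = 233+115+15+197+14 = 574; mod 256 = 62 → 3e.

3e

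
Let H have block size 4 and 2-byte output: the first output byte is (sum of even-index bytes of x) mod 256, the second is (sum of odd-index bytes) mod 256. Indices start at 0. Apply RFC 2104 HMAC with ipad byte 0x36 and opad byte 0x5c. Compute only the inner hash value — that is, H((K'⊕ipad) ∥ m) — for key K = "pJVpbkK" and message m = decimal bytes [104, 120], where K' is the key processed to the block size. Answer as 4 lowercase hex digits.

e3c1

Key "pJVpbkK" = 70 4a 56 70 62 6b 4b is 7 bytes > B = 4, so hash it first: H(key) = 73 25, then zero-pad to 4 bytes: K' = 73 25 00 00.
K' ⊕ ipad = 45 13 36 36.
Inner input = 45 13 36 36 ∥ 68 78.
Inner hash: even-index sum = 227 mod 256 = 227; odd-index sum = 193 mod 256 = 193 → e3 c1.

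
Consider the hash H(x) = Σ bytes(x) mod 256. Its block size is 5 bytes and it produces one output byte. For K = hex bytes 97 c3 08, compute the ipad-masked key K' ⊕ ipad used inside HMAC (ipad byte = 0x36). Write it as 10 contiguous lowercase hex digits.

Key hex bytes 97 c3 08 is 3 bytes ≤ B = 5; zero-pad to 5 bytes: K' = 97 c3 08 00 00.
XOR each byte with 0x36: 97⊕36=a1, c3⊕36=f5, 08⊕36=3e, 00⊕36=36, 00⊕36=36.

a1f53e3636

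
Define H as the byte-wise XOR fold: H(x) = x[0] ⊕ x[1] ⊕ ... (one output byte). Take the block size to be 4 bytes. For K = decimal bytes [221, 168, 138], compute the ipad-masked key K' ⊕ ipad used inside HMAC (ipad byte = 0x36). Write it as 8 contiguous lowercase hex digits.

eb9ebc36

Key decimal bytes [221, 168, 138] = dd a8 8a is 3 bytes ≤ B = 4; zero-pad to 4 bytes: K' = dd a8 8a 00.
XOR each byte with 0x36: dd⊕36=eb, a8⊕36=9e, 8a⊕36=bc, 00⊕36=36.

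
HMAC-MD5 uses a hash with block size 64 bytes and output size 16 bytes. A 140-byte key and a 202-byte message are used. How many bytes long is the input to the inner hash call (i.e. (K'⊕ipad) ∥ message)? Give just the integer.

Key is 140 > 64 bytes, so it is hashed to 16 bytes then zero-padded to 64: |K'| = 64.
Inner input = (K'⊕ipad) ∥ m → 64 + 202 = 266 bytes.

266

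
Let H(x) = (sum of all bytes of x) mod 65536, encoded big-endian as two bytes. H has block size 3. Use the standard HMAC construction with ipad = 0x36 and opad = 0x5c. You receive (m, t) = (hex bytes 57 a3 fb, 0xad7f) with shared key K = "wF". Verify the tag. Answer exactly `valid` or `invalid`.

Key "wF" = 77 46 is 2 bytes ≤ B = 3; zero-pad to 3 bytes: K' = 77 46 00.
K' ⊕ ipad = 41 70 36; K' ⊕ opad = 2b 1a 5c.
Inner hash: sum = 65+112+54+87+163+251 = 732 → 02 dc.
Outer hash (recomputed tag): sum = 43+26+92+2+220 = 383 → 01 7f.
Recomputed tag = 017f; claimed = ad7f → mismatch.

invalid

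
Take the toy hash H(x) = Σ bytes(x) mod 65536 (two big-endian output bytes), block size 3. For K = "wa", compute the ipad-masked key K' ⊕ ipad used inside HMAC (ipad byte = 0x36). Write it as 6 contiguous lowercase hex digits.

415736

Key "wa" = 77 61 is 2 bytes ≤ B = 3; zero-pad to 3 bytes: K' = 77 61 00.
XOR each byte with 0x36: 77⊕36=41, 61⊕36=57, 00⊕36=36.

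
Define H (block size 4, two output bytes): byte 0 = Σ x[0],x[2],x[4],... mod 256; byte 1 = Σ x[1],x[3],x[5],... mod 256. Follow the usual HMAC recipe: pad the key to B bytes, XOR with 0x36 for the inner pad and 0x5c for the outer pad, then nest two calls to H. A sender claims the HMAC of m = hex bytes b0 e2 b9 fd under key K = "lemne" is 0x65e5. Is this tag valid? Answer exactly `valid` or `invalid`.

Key "lemne" = 6c 65 6d 6e 65 is 5 bytes > B = 4, so hash it first: H(key) = 3e d3, then zero-pad to 4 bytes: K' = 3e d3 00 00.
K' ⊕ ipad = 08 e5 36 36; K' ⊕ opad = 62 8f 5c 5c.
Inner hash: even-index sum = 423 mod 256 = 167; odd-index sum = 762 mod 256 = 250 → a7 fa.
Outer hash (recomputed tag): even-index sum = 357 mod 256 = 101; odd-index sum = 485 mod 256 = 229 → 65 e5.
Recomputed tag = 65e5; claimed = 65e5 → match.

valid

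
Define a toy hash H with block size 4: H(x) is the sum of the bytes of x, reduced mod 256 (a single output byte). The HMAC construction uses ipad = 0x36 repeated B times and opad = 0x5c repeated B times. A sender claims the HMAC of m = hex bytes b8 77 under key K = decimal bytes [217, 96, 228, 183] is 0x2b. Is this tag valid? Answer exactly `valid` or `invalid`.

Key decimal bytes [217, 96, 228, 183] = d9 60 e4 b7 is exactly B = 4 bytes: K' = d9 60 e4 b7.
K' ⊕ ipad = ef 56 d2 81; K' ⊕ opad = 85 3c b8 eb.
Inner hash: sum = 239+86+210+129+184+119 = 967; mod 256 = 199 → c7.
Outer hash (recomputed tag): sum = 133+60+184+235+199 = 811; mod 256 = 43 → 2b.
Recomputed tag = 2b; claimed = 2b → match.

valid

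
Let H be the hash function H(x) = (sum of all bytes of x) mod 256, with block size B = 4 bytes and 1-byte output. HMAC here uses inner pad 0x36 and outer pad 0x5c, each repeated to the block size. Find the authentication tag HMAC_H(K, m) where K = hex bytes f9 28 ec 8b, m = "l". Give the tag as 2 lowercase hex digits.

90

Key hex bytes f9 28 ec 8b is exactly B = 4 bytes: K' = f9 28 ec 8b.
K' ⊕ ipad = cf 1e da bd.  K' ⊕ opad = a5 74 b0 d7.
Inner input = (K'⊕ipad) ∥ m = cf 1e da bd ∥ 6c.
Inner hash: sum = 207+30+218+189+108 = 752; mod 256 = 240 → f0.
Outer input = (K'⊕opad) ∥ inner = a5 74 b0 d7 ∥ f0.
Outer hash (tag): sum = 165+116+176+215+240 = 912; mod 256 = 144 → 90.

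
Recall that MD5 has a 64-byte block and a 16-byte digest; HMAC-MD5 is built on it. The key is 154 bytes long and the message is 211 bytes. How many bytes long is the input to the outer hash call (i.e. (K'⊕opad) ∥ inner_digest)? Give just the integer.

Key is 154 > 64 bytes, so it is hashed to 16 bytes then zero-padded to 64: |K'| = 64.
Outer input = (K'⊕opad) ∥ H(inner) → 64 + 16 = 80 bytes.

80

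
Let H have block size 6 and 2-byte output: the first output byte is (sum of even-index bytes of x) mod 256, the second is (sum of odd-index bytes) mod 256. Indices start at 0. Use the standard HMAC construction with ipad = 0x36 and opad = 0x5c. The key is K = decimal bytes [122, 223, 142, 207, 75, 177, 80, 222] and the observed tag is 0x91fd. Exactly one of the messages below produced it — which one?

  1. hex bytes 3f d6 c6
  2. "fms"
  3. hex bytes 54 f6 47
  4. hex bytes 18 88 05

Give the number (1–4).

Key decimal bytes [122, 223, 142, 207, 75, 177, 80, 222] = 7a df 8e cf 4b b1 50 de is 8 bytes > B = 6, so hash it first: H(key) = a3 3d, then zero-pad to 6 bytes: K' = a3 3d 00 00 00 00.
K' ⊕ ipad = 95 0b 36 36 36 36; K' ⊕ opad = ff 61 5c 5c 5c 5c.
m1: inner = H(95 0b 36 36 36 36 3f d6 c6) = 06 4d; tag = H(ff 61 5c 5c 5c 5c 06 4d) = bd66
m2: inner = H(95 0b 36 36 36 36 66 6d 73) = da e4; tag = H(ff 61 5c 5c 5c 5c da e4) = 91fd ← matches
m3: inner = H(95 0b 36 36 36 36 54 f6 47) = 9c 6d; tag = H(ff 61 5c 5c 5c 5c 9c 6d) = 5386
m4: inner = H(95 0b 36 36 36 36 18 88 05) = 1e ff; tag = H(ff 61 5c 5c 5c 5c 1e ff) = d518

2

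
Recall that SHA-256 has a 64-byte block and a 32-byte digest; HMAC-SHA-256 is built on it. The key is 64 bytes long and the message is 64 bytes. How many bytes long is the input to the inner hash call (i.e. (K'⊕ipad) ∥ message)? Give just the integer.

Key is 64 ≤ 64 bytes, zero-padded: |K'| = 64.
Inner input = (K'⊕ipad) ∥ m → 64 + 64 = 128 bytes.

128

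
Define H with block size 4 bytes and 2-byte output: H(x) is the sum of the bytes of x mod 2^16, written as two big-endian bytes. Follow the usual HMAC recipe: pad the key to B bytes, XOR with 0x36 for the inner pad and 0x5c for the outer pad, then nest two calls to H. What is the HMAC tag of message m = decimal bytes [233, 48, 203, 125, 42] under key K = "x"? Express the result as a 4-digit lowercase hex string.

01b6

Key "x" = 78 is 1 byte ≤ B = 4; zero-pad to 4 bytes: K' = 78 00 00 00.
K' ⊕ ipad = 4e 36 36 36.  K' ⊕ opad = 24 5c 5c 5c.
Inner input = (K'⊕ipad) ∥ m = 4e 36 36 36 ∥ e9 30 cb 7d 2a.
Inner hash: sum = 78+54+54+54+233+48+203+125+42 = 891 → 03 7b.
Outer input = (K'⊕opad) ∥ inner = 24 5c 5c 5c ∥ 03 7b.
Outer hash (tag): sum = 36+92+92+92+3+123 = 438 → 01 b6.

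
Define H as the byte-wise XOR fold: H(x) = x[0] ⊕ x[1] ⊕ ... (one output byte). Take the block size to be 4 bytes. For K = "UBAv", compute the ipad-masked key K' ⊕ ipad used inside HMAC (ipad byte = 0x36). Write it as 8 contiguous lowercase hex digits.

Key "UBAv" = 55 42 41 76 is exactly B = 4 bytes: K' = 55 42 41 76.
XOR each byte with 0x36: 55⊕36=63, 42⊕36=74, 41⊕36=77, 76⊕36=40.

63747740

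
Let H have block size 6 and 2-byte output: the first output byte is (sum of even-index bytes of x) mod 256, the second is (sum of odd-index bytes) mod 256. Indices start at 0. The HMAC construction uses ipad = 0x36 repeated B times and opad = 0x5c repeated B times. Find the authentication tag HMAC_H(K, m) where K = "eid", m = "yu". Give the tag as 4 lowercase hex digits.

Key "eid" = 65 69 64 is 3 bytes ≤ B = 6; zero-pad to 6 bytes: K' = 65 69 64 00 00 00.
K' ⊕ ipad = 53 5f 52 36 36 36.  K' ⊕ opad = 39 35 38 5c 5c 5c.
Inner input = (K'⊕ipad) ∥ m = 53 5f 52 36 36 36 ∥ 79 75.
Inner hash: even-index sum = 340 mod 256 = 84; odd-index sum = 320 mod 256 = 64 → 54 40.
Outer input = (K'⊕opad) ∥ inner = 39 35 38 5c 5c 5c ∥ 54 40.
Outer hash (tag): even-index sum = 289 mod 256 = 33; odd-index sum = 301 mod 256 = 45 → 21 2d.

212d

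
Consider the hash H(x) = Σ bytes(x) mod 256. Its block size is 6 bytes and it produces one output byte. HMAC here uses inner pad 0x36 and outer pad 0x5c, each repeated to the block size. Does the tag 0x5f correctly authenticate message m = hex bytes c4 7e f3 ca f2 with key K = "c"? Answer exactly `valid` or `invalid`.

valid

Key "c" = 63 is 1 byte ≤ B = 6; zero-pad to 6 bytes: K' = 63 00 00 00 00 00.
K' ⊕ ipad = 55 36 36 36 36 36; K' ⊕ opad = 3f 5c 5c 5c 5c 5c.
Inner hash: sum = 85+54+54+54+54+54+196+126+243+202+242 = 1364; mod 256 = 84 → 54.
Outer hash (recomputed tag): sum = 63+92+92+92+92+92+84 = 607; mod 256 = 95 → 5f.
Recomputed tag = 5f; claimed = 5f → match.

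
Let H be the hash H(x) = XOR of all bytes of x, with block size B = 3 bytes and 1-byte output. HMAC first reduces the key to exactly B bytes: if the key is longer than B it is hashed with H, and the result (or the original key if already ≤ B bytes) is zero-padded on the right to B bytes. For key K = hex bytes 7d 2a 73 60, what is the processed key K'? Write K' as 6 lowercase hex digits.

440000

|K| = 4 > B = 3, so first hash the key.
H(K): XOR 7d⊕2a⊕73⊕60 = 44.
Zero-pad H(K) = 44 to 3 bytes: K' = 44 00 00.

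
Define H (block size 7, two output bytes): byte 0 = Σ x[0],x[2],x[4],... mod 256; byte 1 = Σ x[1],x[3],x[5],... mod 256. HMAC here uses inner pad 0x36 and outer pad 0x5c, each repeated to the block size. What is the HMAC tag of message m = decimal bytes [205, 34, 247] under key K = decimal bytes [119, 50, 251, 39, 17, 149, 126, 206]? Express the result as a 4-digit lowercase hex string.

Key decimal bytes [119, 50, 251, 39, 17, 149, 126, 206] = 77 32 fb 27 11 95 7e ce is 8 bytes > B = 7, so hash it first: H(key) = 01 bc, then zero-pad to 7 bytes: K' = 01 bc 00 00 00 00 00.
K' ⊕ ipad = 37 8a 36 36 36 36 36.  K' ⊕ opad = 5d e0 5c 5c 5c 5c 5c.
Inner input = (K'⊕ipad) ∥ m = 37 8a 36 36 36 36 36 ∥ cd 22 f7.
Inner hash: even-index sum = 251 mod 256 = 251; odd-index sum = 698 mod 256 = 186 → fb ba.
Outer input = (K'⊕opad) ∥ inner = 5d e0 5c 5c 5c 5c 5c ∥ fb ba.
Outer hash (tag): even-index sum = 555 mod 256 = 43; odd-index sum = 659 mod 256 = 147 → 2b 93.

2b93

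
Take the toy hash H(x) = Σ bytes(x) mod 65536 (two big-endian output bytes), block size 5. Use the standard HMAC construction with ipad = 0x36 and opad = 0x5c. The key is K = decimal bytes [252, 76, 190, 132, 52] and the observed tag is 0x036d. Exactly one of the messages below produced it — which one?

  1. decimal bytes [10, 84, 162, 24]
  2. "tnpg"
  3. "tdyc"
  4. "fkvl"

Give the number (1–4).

1

Key decimal bytes [252, 76, 190, 132, 52] = fc 4c be 84 34 is exactly B = 5 bytes: K' = fc 4c be 84 34.
K' ⊕ ipad = ca 7a 88 b2 02; K' ⊕ opad = a0 10 e2 d8 68.
m1: inner = H(ca 7a 88 b2 02 0a 54 a2 18) = 03 98; tag = H(a0 10 e2 d8 68 03 98) = 036d ← matches
m2: inner = H(ca 7a 88 b2 02 74 6e 70 67) = 04 39; tag = H(a0 10 e2 d8 68 04 39) = 030f
m3: inner = H(ca 7a 88 b2 02 74 64 79 63) = 04 34; tag = H(a0 10 e2 d8 68 04 34) = 030a
m4: inner = H(ca 7a 88 b2 02 66 6b 76 6c) = 04 33; tag = H(a0 10 e2 d8 68 04 33) = 0309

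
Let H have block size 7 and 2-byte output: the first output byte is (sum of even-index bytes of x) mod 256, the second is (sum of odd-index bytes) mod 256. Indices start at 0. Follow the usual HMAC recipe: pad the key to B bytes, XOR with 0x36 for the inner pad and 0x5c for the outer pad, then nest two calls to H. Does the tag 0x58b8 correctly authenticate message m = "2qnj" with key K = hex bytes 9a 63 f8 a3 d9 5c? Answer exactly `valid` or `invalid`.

Key hex bytes 9a 63 f8 a3 d9 5c is 6 bytes ≤ B = 7; zero-pad to 7 bytes: K' = 9a 63 f8 a3 d9 5c 00.
K' ⊕ ipad = ac 55 ce 95 ef 6a 36; K' ⊕ opad = c6 3f a4 ff 85 00 5c.
Inner hash: even-index sum = 890 mod 256 = 122; odd-index sum = 500 mod 256 = 244 → 7a f4.
Outer hash (recomputed tag): even-index sum = 831 mod 256 = 63; odd-index sum = 440 mod 256 = 184 → 3f b8.
Recomputed tag = 3fb8; claimed = 58b8 → mismatch.

invalid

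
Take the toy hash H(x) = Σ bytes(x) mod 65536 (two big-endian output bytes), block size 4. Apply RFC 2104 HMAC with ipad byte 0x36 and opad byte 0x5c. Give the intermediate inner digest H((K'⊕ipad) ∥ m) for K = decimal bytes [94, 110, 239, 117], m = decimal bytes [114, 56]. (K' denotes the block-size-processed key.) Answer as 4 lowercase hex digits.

Key decimal bytes [94, 110, 239, 117] = 5e 6e ef 75 is exactly B = 4 bytes: K' = 5e 6e ef 75.
K' ⊕ ipad = 68 58 d9 43.
Inner input = 68 58 d9 43 ∥ 72 38.
Inner hash: sum = 104+88+217+67+114+56 = 646 → 02 86.

0286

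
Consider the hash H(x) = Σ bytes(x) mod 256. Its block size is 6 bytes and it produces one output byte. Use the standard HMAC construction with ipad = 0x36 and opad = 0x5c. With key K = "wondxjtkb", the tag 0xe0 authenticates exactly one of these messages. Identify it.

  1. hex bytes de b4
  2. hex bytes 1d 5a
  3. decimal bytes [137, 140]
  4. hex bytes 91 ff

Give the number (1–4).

Key "wondxjtkb" = 77 6f 6e 64 78 6a 74 6b 62 is 9 bytes > B = 6, so hash it first: H(key) = db, then zero-pad to 6 bytes: K' = db 00 00 00 00 00.
K' ⊕ ipad = ed 36 36 36 36 36; K' ⊕ opad = 87 5c 5c 5c 5c 5c.
m1: inner = H(ed 36 36 36 36 36 de b4) = 8d; tag = H(87 5c 5c 5c 5c 5c 8d) = e0 ← matches
m2: inner = H(ed 36 36 36 36 36 1d 5a) = 72; tag = H(87 5c 5c 5c 5c 5c 72) = c5
m3: inner = H(ed 36 36 36 36 36 89 8c) = 10; tag = H(87 5c 5c 5c 5c 5c 10) = 63
m4: inner = H(ed 36 36 36 36 36 91 ff) = 8b; tag = H(87 5c 5c 5c 5c 5c 8b) = de

1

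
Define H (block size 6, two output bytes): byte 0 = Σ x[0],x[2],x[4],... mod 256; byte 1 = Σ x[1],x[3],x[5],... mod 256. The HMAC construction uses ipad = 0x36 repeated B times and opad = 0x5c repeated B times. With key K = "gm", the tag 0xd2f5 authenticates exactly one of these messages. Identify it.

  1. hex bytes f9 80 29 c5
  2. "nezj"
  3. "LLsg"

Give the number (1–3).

1

Key "gm" = 67 6d is 2 bytes ≤ B = 6; zero-pad to 6 bytes: K' = 67 6d 00 00 00 00.
K' ⊕ ipad = 51 5b 36 36 36 36; K' ⊕ opad = 3b 31 5c 5c 5c 5c.
m1: inner = H(51 5b 36 36 36 36 f9 80 29 c5) = df 0c; tag = H(3b 31 5c 5c 5c 5c df 0c) = d2f5 ← matches
m2: inner = H(51 5b 36 36 36 36 6e 65 7a 6a) = a5 96; tag = H(3b 31 5c 5c 5c 5c a5 96) = 987f
m3: inner = H(51 5b 36 36 36 36 4c 4c 73 67) = 7c 7a; tag = H(3b 31 5c 5c 5c 5c 7c 7a) = 6f63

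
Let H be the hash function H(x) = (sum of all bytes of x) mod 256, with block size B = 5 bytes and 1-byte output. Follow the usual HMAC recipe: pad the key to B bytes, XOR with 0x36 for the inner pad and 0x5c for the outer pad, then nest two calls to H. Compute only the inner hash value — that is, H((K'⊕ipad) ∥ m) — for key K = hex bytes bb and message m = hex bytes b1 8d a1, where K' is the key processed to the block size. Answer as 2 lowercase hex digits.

Key hex bytes bb is 1 byte ≤ B = 5; zero-pad to 5 bytes: K' = bb 00 00 00 00.
K' ⊕ ipad = 8d 36 36 36 36.
Inner input = 8d 36 36 36 36 ∥ b1 8d a1.
Inner hash: sum = 141+54+54+54+54+177+141+161 = 836; mod 256 = 68 → 44.

44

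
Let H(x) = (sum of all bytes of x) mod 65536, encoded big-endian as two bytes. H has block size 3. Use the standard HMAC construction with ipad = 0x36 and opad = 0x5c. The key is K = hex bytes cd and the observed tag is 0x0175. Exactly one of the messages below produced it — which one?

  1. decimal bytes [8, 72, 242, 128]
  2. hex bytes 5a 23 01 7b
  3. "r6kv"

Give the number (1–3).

Key hex bytes cd is 1 byte ≤ B = 3; zero-pad to 3 bytes: K' = cd 00 00.
K' ⊕ ipad = fb 36 36; K' ⊕ opad = 91 5c 5c.
m1: inner = H(fb 36 36 08 48 f2 80) = 03 29; tag = H(91 5c 5c 03 29) = 0175 ← matches
m2: inner = H(fb 36 36 5a 23 01 7b) = 02 60; tag = H(91 5c 5c 02 60) = 01ab
m3: inner = H(fb 36 36 72 36 6b 76) = 02 f0; tag = H(91 5c 5c 02 f0) = 023b

1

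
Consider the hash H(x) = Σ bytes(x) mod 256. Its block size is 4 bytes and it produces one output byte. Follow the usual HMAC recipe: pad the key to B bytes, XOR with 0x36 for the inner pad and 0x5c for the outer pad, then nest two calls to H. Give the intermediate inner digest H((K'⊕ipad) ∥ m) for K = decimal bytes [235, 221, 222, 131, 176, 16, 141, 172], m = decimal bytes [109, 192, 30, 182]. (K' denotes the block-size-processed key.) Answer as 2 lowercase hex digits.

b7

Key decimal bytes [235, 221, 222, 131, 176, 16, 141, 172] = eb dd de 83 b0 10 8d ac is 8 bytes > B = 4, so hash it first: H(key) = 22, then zero-pad to 4 bytes: K' = 22 00 00 00.
K' ⊕ ipad = 14 36 36 36.
Inner input = 14 36 36 36 ∥ 6d c0 1e b6.
Inner hash: sum = 20+54+54+54+109+192+30+182 = 695; mod 256 = 183 → b7.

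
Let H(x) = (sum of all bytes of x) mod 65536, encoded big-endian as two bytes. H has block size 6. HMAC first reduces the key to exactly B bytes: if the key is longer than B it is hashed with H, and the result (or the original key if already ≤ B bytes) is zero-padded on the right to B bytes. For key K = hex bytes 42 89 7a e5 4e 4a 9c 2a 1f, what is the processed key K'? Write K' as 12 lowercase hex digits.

03a700000000

|K| = 9 > B = 6, so first hash the key.
H(K): sum = 66+137+122+229+78+74+156+42+31 = 935 → 03 a7.
Zero-pad H(K) = 03 a7 to 6 bytes: K' = 03 a7 00 00 00 00.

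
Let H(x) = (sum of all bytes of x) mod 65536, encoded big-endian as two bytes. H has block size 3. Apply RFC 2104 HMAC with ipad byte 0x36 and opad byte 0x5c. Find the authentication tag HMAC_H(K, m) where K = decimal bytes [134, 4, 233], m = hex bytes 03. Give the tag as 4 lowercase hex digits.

02ac

Key decimal bytes [134, 4, 233] = 86 04 e9 is exactly B = 3 bytes: K' = 86 04 e9.
K' ⊕ ipad = b0 32 df.  K' ⊕ opad = da 58 b5.
Inner input = (K'⊕ipad) ∥ m = b0 32 df ∥ 03.
Inner hash: sum = 176+50+223+3 = 452 → 01 c4.
Outer input = (K'⊕opad) ∥ inner = da 58 b5 ∥ 01 c4.
Outer hash (tag): sum = 218+88+181+1+196 = 684 → 02 ac.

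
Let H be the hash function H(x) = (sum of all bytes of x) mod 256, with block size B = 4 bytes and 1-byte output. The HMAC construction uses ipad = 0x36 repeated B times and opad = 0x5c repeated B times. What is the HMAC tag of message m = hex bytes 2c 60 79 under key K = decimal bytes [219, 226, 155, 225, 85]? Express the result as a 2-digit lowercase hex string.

45

Key decimal bytes [219, 226, 155, 225, 85] = db e2 9b e1 55 is 5 bytes > B = 4, so hash it first: H(key) = 8e, then zero-pad to 4 bytes: K' = 8e 00 00 00.
K' ⊕ ipad = b8 36 36 36.  K' ⊕ opad = d2 5c 5c 5c.
Inner input = (K'⊕ipad) ∥ m = b8 36 36 36 ∥ 2c 60 79.
Inner hash: sum = 184+54+54+54+44+96+121 = 607; mod 256 = 95 → 5f.
Outer input = (K'⊕opad) ∥ inner = d2 5c 5c 5c ∥ 5f.
Outer hash (tag): sum = 210+92+92+92+95 = 581; mod 256 = 69 → 45.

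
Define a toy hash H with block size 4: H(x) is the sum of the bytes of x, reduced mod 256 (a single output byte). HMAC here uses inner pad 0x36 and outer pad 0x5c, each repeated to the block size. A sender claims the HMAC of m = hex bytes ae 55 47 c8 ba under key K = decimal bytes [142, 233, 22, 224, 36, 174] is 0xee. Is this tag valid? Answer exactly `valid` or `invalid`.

Key decimal bytes [142, 233, 22, 224, 36, 174] = 8e e9 16 e0 24 ae is 6 bytes > B = 4, so hash it first: H(key) = 3f, then zero-pad to 4 bytes: K' = 3f 00 00 00.
K' ⊕ ipad = 09 36 36 36; K' ⊕ opad = 63 5c 5c 5c.
Inner hash: sum = 9+54+54+54+174+85+71+200+186 = 887; mod 256 = 119 → 77.
Outer hash (recomputed tag): sum = 99+92+92+92+119 = 494; mod 256 = 238 → ee.
Recomputed tag = ee; claimed = ee → match.

valid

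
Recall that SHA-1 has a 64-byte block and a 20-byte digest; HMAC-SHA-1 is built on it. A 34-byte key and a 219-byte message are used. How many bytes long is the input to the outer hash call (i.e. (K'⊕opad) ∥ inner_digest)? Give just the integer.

Key is 34 ≤ 64 bytes, zero-padded: |K'| = 64.
Outer input = (K'⊕opad) ∥ H(inner) → 64 + 20 = 84 bytes.

84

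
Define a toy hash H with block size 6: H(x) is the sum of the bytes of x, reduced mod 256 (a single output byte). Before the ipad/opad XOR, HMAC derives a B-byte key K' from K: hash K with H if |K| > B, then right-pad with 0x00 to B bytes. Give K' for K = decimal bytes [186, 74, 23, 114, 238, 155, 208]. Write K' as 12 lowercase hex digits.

|K| = 7 > B = 6, so first hash the key.
H(K): sum = 186+74+23+114+238+155+208 = 998; mod 256 = 230 → e6.
Zero-pad H(K) = e6 to 6 bytes: K' = e6 00 00 00 00 00.

e60000000000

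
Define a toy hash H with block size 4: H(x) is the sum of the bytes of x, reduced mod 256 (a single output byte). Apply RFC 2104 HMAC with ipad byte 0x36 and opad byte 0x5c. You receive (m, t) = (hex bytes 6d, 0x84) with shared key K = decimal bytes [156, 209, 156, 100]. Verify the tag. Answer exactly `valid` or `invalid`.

invalid

Key decimal bytes [156, 209, 156, 100] = 9c d1 9c 64 is exactly B = 4 bytes: K' = 9c d1 9c 64.
K' ⊕ ipad = aa e7 aa 52; K' ⊕ opad = c0 8d c0 38.
Inner hash: sum = 170+231+170+82+109 = 762; mod 256 = 250 → fa.
Outer hash (recomputed tag): sum = 192+141+192+56+250 = 831; mod 256 = 63 → 3f.
Recomputed tag = 3f; claimed = 84 → mismatch.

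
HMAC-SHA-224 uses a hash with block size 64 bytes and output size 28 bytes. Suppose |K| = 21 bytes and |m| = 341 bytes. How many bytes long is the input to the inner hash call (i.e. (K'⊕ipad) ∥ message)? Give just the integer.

Key is 21 ≤ 64 bytes, zero-padded: |K'| = 64.
Inner input = (K'⊕ipad) ∥ m → 64 + 341 = 405 bytes.

405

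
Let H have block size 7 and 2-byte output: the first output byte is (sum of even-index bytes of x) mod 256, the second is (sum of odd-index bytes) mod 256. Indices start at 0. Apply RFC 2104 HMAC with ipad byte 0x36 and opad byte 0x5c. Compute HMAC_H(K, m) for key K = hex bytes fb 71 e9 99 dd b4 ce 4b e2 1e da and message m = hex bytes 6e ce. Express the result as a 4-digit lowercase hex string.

1620

Key hex bytes fb 71 e9 99 dd b4 ce 4b e2 1e da is 11 bytes > B = 7, so hash it first: H(key) = 4b 27, then zero-pad to 7 bytes: K' = 4b 27 00 00 00 00 00.
K' ⊕ ipad = 7d 11 36 36 36 36 36.  K' ⊕ opad = 17 7b 5c 5c 5c 5c 5c.
Inner input = (K'⊕ipad) ∥ m = 7d 11 36 36 36 36 36 ∥ 6e ce.
Inner hash: even-index sum = 493 mod 256 = 237; odd-index sum = 235 mod 256 = 235 → ed eb.
Outer input = (K'⊕opad) ∥ inner = 17 7b 5c 5c 5c 5c 5c ∥ ed eb.
Outer hash (tag): even-index sum = 534 mod 256 = 22; odd-index sum = 544 mod 256 = 32 → 16 20.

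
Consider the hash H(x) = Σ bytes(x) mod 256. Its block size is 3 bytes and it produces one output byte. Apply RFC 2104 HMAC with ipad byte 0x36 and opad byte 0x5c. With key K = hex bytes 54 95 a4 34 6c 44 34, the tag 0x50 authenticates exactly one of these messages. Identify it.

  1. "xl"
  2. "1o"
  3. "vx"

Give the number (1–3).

Key hex bytes 54 95 a4 34 6c 44 34 is 7 bytes > B = 3, so hash it first: H(key) = a5, then zero-pad to 3 bytes: K' = a5 00 00.
K' ⊕ ipad = 93 36 36; K' ⊕ opad = f9 5c 5c.
m1: inner = H(93 36 36 78 6c) = e3; tag = H(f9 5c 5c e3) = 94
m2: inner = H(93 36 36 31 6f) = 9f; tag = H(f9 5c 5c 9f) = 50 ← matches
m3: inner = H(93 36 36 76 78) = ed; tag = H(f9 5c 5c ed) = 9e

2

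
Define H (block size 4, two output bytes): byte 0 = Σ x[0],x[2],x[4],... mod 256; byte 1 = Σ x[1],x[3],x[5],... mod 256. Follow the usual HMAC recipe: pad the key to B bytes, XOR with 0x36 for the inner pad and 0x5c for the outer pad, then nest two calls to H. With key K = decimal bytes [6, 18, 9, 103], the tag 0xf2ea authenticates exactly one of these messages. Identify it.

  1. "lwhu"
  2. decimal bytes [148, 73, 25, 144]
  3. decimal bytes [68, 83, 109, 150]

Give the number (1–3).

1

Key decimal bytes [6, 18, 9, 103] = 06 12 09 67 is exactly B = 4 bytes: K' = 06 12 09 67.
K' ⊕ ipad = 30 24 3f 51; K' ⊕ opad = 5a 4e 55 3b.
m1: inner = H(30 24 3f 51 6c 77 68 75) = 43 61; tag = H(5a 4e 55 3b 43 61) = f2ea ← matches
m2: inner = H(30 24 3f 51 94 49 19 90) = 1c 4e; tag = H(5a 4e 55 3b 1c 4e) = cbd7
m3: inner = H(30 24 3f 51 44 53 6d 96) = 20 5e; tag = H(5a 4e 55 3b 20 5e) = cfe7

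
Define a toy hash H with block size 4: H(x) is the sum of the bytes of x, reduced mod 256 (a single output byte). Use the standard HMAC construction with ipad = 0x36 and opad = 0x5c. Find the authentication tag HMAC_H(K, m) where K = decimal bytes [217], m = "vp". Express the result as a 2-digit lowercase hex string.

Key decimal bytes [217] = d9 is 1 byte ≤ B = 4; zero-pad to 4 bytes: K' = d9 00 00 00.
K' ⊕ ipad = ef 36 36 36.  K' ⊕ opad = 85 5c 5c 5c.
Inner input = (K'⊕ipad) ∥ m = ef 36 36 36 ∥ 76 70.
Inner hash: sum = 239+54+54+54+118+112 = 631; mod 256 = 119 → 77.
Outer input = (K'⊕opad) ∥ inner = 85 5c 5c 5c ∥ 77.
Outer hash (tag): sum = 133+92+92+92+119 = 528; mod 256 = 16 → 10.

10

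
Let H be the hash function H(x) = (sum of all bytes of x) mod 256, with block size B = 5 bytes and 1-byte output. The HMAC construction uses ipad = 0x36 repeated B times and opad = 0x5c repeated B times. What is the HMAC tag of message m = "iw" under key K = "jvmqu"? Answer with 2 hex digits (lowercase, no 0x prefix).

Key "jvmqu" = 6a 76 6d 71 75 is exactly B = 5 bytes: K' = 6a 76 6d 71 75.
K' ⊕ ipad = 5c 40 5b 47 43.  K' ⊕ opad = 36 2a 31 2d 29.
Inner input = (K'⊕ipad) ∥ m = 5c 40 5b 47 43 ∥ 69 77.
Inner hash: sum = 92+64+91+71+67+105+119 = 609; mod 256 = 97 → 61.
Outer input = (K'⊕opad) ∥ inner = 36 2a 31 2d 29 ∥ 61.
Outer hash (tag): sum = 54+42+49+45+41+97 = 328; mod 256 = 72 → 48.

48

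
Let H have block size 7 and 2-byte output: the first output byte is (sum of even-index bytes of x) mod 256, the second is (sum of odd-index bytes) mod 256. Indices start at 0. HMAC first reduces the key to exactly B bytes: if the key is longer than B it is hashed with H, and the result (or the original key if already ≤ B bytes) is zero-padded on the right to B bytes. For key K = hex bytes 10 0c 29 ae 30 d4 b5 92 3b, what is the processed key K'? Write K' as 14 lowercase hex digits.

59200000000000

|K| = 9 > B = 7, so first hash the key.
H(K): even-index sum = 345 mod 256 = 89; odd-index sum = 544 mod 256 = 32 → 59 20.
Zero-pad H(K) = 59 20 to 7 bytes: K' = 59 20 00 00 00 00 00.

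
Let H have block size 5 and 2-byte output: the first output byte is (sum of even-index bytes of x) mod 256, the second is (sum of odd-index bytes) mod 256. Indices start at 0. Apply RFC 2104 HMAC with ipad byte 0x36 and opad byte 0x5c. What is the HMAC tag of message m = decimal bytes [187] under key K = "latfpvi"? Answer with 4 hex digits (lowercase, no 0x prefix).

99b8

Key "latfpvi" = 6c 61 74 66 70 76 69 is 7 bytes > B = 5, so hash it first: H(key) = b9 3d, then zero-pad to 5 bytes: K' = b9 3d 00 00 00.
K' ⊕ ipad = 8f 0b 36 36 36.  K' ⊕ opad = e5 61 5c 5c 5c.
Inner input = (K'⊕ipad) ∥ m = 8f 0b 36 36 36 ∥ bb.
Inner hash: even-index sum = 251 mod 256 = 251; odd-index sum = 252 mod 256 = 252 → fb fc.
Outer input = (K'⊕opad) ∥ inner = e5 61 5c 5c 5c ∥ fb fc.
Outer hash (tag): even-index sum = 665 mod 256 = 153; odd-index sum = 440 mod 256 = 184 → 99 b8.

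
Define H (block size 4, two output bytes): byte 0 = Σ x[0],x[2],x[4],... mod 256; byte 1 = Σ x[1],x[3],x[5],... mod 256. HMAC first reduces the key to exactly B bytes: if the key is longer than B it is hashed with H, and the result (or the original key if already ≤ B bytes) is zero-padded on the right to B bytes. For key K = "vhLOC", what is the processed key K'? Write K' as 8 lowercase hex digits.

|K| = 5 > B = 4, so first hash the key.
H(K): even-index sum = 261 mod 256 = 5; odd-index sum = 183 mod 256 = 183 → 05 b7.
Zero-pad H(K) = 05 b7 to 4 bytes: K' = 05 b7 00 00.

05b70000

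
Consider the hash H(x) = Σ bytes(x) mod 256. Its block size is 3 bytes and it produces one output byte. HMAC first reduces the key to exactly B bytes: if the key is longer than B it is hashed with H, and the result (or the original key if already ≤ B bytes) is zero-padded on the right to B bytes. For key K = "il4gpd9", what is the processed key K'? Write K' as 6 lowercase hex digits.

|K| = 7 > B = 3, so first hash the key.
H(K): sum = 105+108+52+103+112+100+57 = 637; mod 256 = 125 → 7d.
Zero-pad H(K) = 7d to 3 bytes: K' = 7d 00 00.

7d0000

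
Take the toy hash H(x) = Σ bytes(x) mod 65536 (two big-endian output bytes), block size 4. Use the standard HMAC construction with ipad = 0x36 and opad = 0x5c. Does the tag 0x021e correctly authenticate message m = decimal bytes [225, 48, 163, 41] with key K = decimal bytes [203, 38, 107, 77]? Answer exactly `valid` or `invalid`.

valid

Key decimal bytes [203, 38, 107, 77] = cb 26 6b 4d is exactly B = 4 bytes: K' = cb 26 6b 4d.
K' ⊕ ipad = fd 10 5d 7b; K' ⊕ opad = 97 7a 37 11.
Inner hash: sum = 253+16+93+123+225+48+163+41 = 962 → 03 c2.
Outer hash (recomputed tag): sum = 151+122+55+17+3+194 = 542 → 02 1e.
Recomputed tag = 021e; claimed = 021e → match.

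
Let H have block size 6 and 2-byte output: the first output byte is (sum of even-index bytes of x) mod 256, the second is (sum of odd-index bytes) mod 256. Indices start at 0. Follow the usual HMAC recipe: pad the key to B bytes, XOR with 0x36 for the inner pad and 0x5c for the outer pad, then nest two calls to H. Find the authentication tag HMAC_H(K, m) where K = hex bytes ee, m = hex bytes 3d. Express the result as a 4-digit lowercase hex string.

Key hex bytes ee is 1 byte ≤ B = 6; zero-pad to 6 bytes: K' = ee 00 00 00 00 00.
K' ⊕ ipad = d8 36 36 36 36 36.  K' ⊕ opad = b2 5c 5c 5c 5c 5c.
Inner input = (K'⊕ipad) ∥ m = d8 36 36 36 36 36 ∥ 3d.
Inner hash: even-index sum = 385 mod 256 = 129; odd-index sum = 162 mod 256 = 162 → 81 a2.
Outer input = (K'⊕opad) ∥ inner = b2 5c 5c 5c 5c 5c ∥ 81 a2.
Outer hash (tag): even-index sum = 491 mod 256 = 235; odd-index sum = 438 mod 256 = 182 → eb b6.

ebb6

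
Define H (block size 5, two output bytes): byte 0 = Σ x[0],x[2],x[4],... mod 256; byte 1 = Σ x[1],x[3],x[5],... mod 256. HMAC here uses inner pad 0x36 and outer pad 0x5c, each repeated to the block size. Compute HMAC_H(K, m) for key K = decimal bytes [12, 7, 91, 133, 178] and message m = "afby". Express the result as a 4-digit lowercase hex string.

ec3e

Key decimal bytes [12, 7, 91, 133, 178] = 0c 07 5b 85 b2 is exactly B = 5 bytes: K' = 0c 07 5b 85 b2.
K' ⊕ ipad = 3a 31 6d b3 84.  K' ⊕ opad = 50 5b 07 d9 ee.
Inner input = (K'⊕ipad) ∥ m = 3a 31 6d b3 84 ∥ 61 66 62 79.
Inner hash: even-index sum = 522 mod 256 = 10; odd-index sum = 423 mod 256 = 167 → 0a a7.
Outer input = (K'⊕opad) ∥ inner = 50 5b 07 d9 ee ∥ 0a a7.
Outer hash (tag): even-index sum = 492 mod 256 = 236; odd-index sum = 318 mod 256 = 62 → ec 3e.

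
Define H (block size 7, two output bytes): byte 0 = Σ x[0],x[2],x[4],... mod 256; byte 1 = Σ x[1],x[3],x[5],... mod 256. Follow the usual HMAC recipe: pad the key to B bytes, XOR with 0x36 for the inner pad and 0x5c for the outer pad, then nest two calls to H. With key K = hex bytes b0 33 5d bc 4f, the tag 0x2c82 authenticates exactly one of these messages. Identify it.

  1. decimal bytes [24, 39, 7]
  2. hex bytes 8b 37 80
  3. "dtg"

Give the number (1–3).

2

Key hex bytes b0 33 5d bc 4f is 5 bytes ≤ B = 7; zero-pad to 7 bytes: K' = b0 33 5d bc 4f 00 00.
K' ⊕ ipad = 86 05 6b 8a 79 36 36; K' ⊕ opad = ec 6f 01 e0 13 5c 5c.
m1: inner = H(86 05 6b 8a 79 36 36 18 27 07) = c7 e4; tag = H(ec 6f 01 e0 13 5c 5c c7 e4) = 4072
m2: inner = H(86 05 6b 8a 79 36 36 8b 37 80) = d7 d0; tag = H(ec 6f 01 e0 13 5c 5c d7 d0) = 2c82 ← matches
m3: inner = H(86 05 6b 8a 79 36 36 64 74 67) = 14 90; tag = H(ec 6f 01 e0 13 5c 5c 14 90) = ecbf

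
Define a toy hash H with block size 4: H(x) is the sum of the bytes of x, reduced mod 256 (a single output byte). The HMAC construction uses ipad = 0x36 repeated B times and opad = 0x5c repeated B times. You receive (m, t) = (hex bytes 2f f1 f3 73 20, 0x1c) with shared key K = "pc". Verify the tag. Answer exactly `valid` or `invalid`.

invalid

Key "pc" = 70 63 is 2 bytes ≤ B = 4; zero-pad to 4 bytes: K' = 70 63 00 00.
K' ⊕ ipad = 46 55 36 36; K' ⊕ opad = 2c 3f 5c 5c.
Inner hash: sum = 70+85+54+54+47+241+243+115+32 = 941; mod 256 = 173 → ad.
Outer hash (recomputed tag): sum = 44+63+92+92+173 = 464; mod 256 = 208 → d0.
Recomputed tag = d0; claimed = 1c → mismatch.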